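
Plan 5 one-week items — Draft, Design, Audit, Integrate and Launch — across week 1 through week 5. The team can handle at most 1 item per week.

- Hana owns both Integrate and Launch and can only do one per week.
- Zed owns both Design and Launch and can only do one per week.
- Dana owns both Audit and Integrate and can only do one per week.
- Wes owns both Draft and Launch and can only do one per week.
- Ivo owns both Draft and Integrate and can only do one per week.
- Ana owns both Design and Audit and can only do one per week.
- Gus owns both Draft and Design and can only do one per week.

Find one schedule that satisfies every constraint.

Audit in week 3, Draft in week 1, Launch in week 5, Integrate in week 4, Design in week 2

Checking: Draft(week 1) != Integrate(week 4); Design(week 2) != Audit(week 3); Integrate(week 4) != Launch(week 5); Audit(week 3) != Integrate(week 4); Draft(week 1) != Design(week 2); Design(week 2) != Launch(week 5); Draft(week 1) != Launch(week 5); max 1 per week (cap 1).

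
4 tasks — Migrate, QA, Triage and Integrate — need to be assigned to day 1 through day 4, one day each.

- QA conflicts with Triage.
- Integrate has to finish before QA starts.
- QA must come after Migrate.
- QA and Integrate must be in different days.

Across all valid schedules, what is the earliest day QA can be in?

day 2

Precedence pushes QA to at least day 2.
QA at day 2 is achievable: QA -> day 2; Integrate -> day 1; Triage -> day 1; Migrate -> day 1.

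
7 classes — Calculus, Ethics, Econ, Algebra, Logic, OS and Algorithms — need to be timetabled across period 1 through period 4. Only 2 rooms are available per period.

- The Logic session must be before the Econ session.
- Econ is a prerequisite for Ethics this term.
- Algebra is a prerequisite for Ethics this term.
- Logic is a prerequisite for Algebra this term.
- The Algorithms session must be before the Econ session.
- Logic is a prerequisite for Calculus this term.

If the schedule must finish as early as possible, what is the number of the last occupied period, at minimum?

period 4

The precedence chain requires at least 3 distinct periods.
With at most 2 per period and 7 classes, at least 4 periods are needed.
4 works (last occupied period: period 4): for example OS in period 4; Calculus in period 3; Logic in period 1; Econ in period 2; Algorithms in period 1; Algebra in period 2; Ethics in period 3.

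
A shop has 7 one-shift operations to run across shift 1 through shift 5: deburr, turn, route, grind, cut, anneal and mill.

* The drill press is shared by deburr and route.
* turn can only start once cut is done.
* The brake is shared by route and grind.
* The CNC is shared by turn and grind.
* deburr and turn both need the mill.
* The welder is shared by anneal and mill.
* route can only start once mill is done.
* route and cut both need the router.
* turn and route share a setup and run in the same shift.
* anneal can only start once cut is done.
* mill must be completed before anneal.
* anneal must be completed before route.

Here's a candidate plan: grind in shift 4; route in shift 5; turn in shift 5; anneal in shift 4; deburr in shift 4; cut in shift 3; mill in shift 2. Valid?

Yes, all constraints hold

deburr and turn both need the mill — holds.
The drill press is shared by deburr and route — holds.
mill must be completed before anneal — holds.
anneal can only start once cut is done — holds.
The welder is shared by anneal and mill — holds.
turn can only start once cut is done — holds.
route can only start once mill is done — holds.
The brake is shared by route and grind — holds.
route and cut both need the router — holds.
anneal must be completed before route — holds.
The CNC is shared by turn and grind — holds.
turn and route share a setup and run in the same shift — holds.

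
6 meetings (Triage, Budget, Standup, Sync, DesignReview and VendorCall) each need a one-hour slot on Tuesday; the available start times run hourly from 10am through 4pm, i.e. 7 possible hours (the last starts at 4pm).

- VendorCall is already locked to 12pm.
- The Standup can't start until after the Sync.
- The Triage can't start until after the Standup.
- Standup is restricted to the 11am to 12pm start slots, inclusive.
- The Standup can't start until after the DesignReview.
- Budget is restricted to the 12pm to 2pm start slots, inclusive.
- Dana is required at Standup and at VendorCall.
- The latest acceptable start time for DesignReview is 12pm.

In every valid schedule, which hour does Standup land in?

Standup's window is 11am–12pm.
VendorCall is fixed at 12pm, and Standup can't share a hour with VendorCall.
So Standup must be 11am.

11am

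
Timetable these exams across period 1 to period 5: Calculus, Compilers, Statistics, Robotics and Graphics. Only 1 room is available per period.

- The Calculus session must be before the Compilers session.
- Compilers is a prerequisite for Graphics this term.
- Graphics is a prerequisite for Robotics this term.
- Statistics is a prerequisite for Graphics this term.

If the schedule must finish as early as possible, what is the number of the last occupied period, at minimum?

period 5

The precedence chain requires at least 4 distinct periods.
With at most 1 per period and 5 exams, at least 5 periods are needed.
5 works (last occupied period: period 5): for example Robotics=period 5, Graphics=period 4, Calculus=period 1, Compilers=period 2, Statistics=period 3.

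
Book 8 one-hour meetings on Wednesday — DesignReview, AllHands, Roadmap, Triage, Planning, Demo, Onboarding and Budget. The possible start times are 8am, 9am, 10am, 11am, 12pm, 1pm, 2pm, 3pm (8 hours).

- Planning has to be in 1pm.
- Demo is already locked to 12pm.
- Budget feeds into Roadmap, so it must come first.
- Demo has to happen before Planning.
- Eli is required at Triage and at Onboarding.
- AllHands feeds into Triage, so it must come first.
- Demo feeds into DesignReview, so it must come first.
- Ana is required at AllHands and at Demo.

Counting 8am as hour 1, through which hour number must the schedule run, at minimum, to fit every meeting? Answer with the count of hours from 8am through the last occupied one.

6 hours

The precedence chain requires at least 2 distinct hours.
Planning can't be placed before 1pm — that is hour 6 counting from 8am — so the schedule must run through at least 6 hours.
6 works (last occupied hour: 1pm): for example Planning in 1pm; DesignReview in 1pm; Budget in 8am; Onboarding in 8am; AllHands in 8am; Roadmap in 9am; Triage in 9am; Demo in 12pm.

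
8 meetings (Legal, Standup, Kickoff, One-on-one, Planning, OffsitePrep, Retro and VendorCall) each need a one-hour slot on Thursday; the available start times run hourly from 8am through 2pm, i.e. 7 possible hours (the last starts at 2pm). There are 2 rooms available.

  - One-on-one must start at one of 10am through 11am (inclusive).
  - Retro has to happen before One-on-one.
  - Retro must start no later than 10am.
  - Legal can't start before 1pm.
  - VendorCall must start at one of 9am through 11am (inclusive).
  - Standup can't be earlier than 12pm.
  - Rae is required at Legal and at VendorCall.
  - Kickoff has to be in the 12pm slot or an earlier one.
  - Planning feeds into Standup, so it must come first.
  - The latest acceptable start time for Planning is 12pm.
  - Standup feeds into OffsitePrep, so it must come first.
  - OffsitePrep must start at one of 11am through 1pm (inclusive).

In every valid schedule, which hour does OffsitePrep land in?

OffsitePrep is available from 11am; precedence pushes OffsitePrep to at least 1pm; OffsitePrep's own window allows nothing later than 1pm.
So OffsitePrep is pinned to 1pm.

1pm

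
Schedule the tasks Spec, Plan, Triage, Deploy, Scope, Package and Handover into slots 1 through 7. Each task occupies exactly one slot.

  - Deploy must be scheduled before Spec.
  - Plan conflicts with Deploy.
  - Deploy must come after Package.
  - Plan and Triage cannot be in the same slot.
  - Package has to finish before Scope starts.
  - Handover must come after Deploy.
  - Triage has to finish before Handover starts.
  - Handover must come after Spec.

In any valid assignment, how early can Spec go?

3

Precedence pushes Spec to at least 3; downstream work caps Spec at 6.
Spec at 3 is achievable: Plan -> 3; Scope -> 2; Deploy -> 2; Triage -> 1; Handover -> 4; Package -> 1; Spec -> 3.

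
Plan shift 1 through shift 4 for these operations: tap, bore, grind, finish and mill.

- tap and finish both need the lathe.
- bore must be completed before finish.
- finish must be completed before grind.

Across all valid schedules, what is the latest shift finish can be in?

shift 3

Precedence pushes finish to at least shift 2; downstream work caps finish at shift 3.
finish at shift 3 is achievable: finish -> shift 3; mill -> shift 1; bore -> shift 1; tap -> shift 1; grind -> shift 4.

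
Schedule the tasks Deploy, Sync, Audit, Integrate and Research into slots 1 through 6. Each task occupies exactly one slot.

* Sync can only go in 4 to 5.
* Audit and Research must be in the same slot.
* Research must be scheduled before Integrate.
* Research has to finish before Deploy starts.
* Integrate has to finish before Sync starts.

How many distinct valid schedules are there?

Splitting on Deploy: it can be 2 (5), 3 (8), 4 (9), 5 (9), 6 (9). Listing each branch's schedules as (Sync, Audit, Integrate, Research):
Deploy=2: (4,1,2,1) (4,1,3,1) (5,1,2,1) (5,1,3,1) (5,1,4,1) — 5.
Deploy=3: (4,1,2,1) (4,1,3,1) (4,2,3,2) (5,1,2,1) (5,1,3,1) (5,1,4,1) (5,2,3,2) (5,2,4,2) — 8.
Deploy=4: (4,1,2,1) (4,1,3,1) (4,2,3,2) (5,1,2,1) (5,1,3,1) (5,1,4,1) (5,2,3,2) (5,2,4,2) (5,3,4,3) — 9.
Deploy=5: (4,1,2,1) (4,1,3,1) (4,2,3,2) (5,1,2,1) (5,1,3,1) (5,1,4,1) (5,2,3,2) (5,2,4,2) (5,3,4,3) — 9.
Deploy=6: (4,1,2,1) (4,1,3,1) (4,2,3,2) (5,1,2,1) (5,1,3,1) (5,1,4,1) (5,2,3,2) (5,2,4,2) (5,3,4,3) — 9.
Summing: 5 + 8 + 9 + 9 + 9 = 40.

40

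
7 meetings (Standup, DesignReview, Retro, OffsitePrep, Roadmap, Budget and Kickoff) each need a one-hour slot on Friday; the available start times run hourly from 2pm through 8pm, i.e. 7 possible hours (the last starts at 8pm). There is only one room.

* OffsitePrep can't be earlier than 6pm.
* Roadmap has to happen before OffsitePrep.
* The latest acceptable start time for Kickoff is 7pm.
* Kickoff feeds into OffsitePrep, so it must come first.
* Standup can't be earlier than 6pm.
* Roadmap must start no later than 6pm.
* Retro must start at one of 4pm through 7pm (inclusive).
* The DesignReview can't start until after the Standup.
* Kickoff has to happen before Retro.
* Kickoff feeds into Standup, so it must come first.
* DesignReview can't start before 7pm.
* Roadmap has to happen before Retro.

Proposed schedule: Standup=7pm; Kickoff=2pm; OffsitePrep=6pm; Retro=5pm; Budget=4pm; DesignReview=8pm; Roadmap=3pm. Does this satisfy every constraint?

Yes

The latest acceptable start time for Kickoff is 7pm — holds.
Roadmap has to happen before Retro — holds.
Standup can't be earlier than 6pm — holds.
Roadmap must start no later than 6pm — holds.
DesignReview can't start before 7pm — holds.
Retro must start at one of 4pm through 7pm (inclusive) — holds.
Kickoff feeds into OffsitePrep, so it must come first — holds.
There is only one room — holds.
OffsitePrep can't be earlier than 6pm — holds.
Roadmap has to happen before OffsitePrep — holds.
Kickoff feeds into Standup, so it must come first — holds.
Kickoff has to happen before Retro — holds.
The DesignReview can't start until after the Standup — holds.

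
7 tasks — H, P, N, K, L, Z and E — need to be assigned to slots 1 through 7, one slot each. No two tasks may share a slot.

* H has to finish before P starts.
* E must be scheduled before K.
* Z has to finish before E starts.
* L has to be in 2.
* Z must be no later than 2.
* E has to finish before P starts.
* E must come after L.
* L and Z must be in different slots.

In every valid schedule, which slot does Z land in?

Z's window is 1–2.
L is fixed at 2, and Z can't share a slot with L.
So Z must be 1.

1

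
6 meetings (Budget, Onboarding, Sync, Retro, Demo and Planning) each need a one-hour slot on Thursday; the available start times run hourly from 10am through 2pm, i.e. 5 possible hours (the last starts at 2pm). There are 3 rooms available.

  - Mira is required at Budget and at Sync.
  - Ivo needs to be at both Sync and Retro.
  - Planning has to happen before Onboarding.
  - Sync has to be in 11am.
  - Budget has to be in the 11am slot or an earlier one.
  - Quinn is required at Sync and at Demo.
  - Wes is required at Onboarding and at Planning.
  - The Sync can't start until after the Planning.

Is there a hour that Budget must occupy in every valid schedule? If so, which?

Budget's window is 10am–11am.
Sync is fixed at 11am, and Budget can't share a hour with Sync.
So Budget must be 10am.

10am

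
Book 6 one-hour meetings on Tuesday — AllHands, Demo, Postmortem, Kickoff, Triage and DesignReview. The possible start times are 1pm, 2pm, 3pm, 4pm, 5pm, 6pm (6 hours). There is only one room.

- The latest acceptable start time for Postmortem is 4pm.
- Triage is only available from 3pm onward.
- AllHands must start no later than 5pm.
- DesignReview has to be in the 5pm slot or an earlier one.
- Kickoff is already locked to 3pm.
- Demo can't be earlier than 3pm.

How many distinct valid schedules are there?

20

Splitting on AllHands: it can be 1pm (6), 2pm (6), 4pm (4), 5pm (4). Listing each branch's schedules as (Demo, Postmortem, Kickoff, Triage, DesignReview):
AllHands=1pm: (4pm,2pm,3pm,6pm,5pm) (5pm,2pm,3pm,6pm,4pm) (5pm,4pm,3pm,6pm,2pm) (6pm,2pm,3pm,4pm,5pm) (6pm,2pm,3pm,5pm,4pm) (6pm,4pm,3pm,5pm,2pm) — 6.
AllHands=2pm: (4pm,1pm,3pm,6pm,5pm) (5pm,1pm,3pm,6pm,4pm) (5pm,4pm,3pm,6pm,1pm) (6pm,1pm,3pm,4pm,5pm) (6pm,1pm,3pm,5pm,4pm) (6pm,4pm,3pm,5pm,1pm) — 6.
AllHands=4pm: (5pm,1pm,3pm,6pm,2pm) (5pm,2pm,3pm,6pm,1pm) (6pm,1pm,3pm,5pm,2pm) (6pm,2pm,3pm,5pm,1pm) — 4.
AllHands=5pm: (4pm,1pm,3pm,6pm,2pm) (4pm,2pm,3pm,6pm,1pm) (6pm,1pm,3pm,4pm,2pm) (6pm,2pm,3pm,4pm,1pm) — 4.
Summing: 6 + 6 + 4 + 4 = 20.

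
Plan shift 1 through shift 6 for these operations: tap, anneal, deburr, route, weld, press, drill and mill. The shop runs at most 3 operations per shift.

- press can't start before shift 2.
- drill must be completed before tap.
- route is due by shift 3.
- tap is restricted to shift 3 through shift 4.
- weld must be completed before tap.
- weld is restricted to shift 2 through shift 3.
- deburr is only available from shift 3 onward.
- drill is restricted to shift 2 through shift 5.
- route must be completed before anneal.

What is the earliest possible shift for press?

Press is available from shift 2.
press at shift 2 is achievable: mill -> shift 1, anneal -> shift 3, tap -> shift 3, press -> shift 2, route -> shift 1, weld -> shift 2, deburr -> shift 3, drill -> shift 2.

shift 2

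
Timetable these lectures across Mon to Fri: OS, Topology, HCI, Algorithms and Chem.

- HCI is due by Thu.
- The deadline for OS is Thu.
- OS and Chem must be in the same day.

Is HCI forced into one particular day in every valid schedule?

No

HCI can be Mon (e.g. OS -> Mon; HCI -> Mon; Chem -> Mon; Topology -> Mon; Algorithms -> Mon) or Tue (e.g. Topology=Mon, Chem=Mon, Algorithms=Mon, OS=Mon, HCI=Tue).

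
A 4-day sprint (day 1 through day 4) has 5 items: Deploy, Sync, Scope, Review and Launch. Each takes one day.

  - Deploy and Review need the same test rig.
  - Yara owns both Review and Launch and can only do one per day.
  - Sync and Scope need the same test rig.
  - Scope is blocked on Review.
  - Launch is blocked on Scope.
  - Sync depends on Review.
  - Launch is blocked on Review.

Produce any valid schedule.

Deploy=day 2; Review=day 1; Sync=day 3; Scope=day 2; Launch=day 3

Checking: Review(day 1) before Sync(day 3); Review(day 1) before Scope(day 2); Scope(day 2) before Launch(day 3); Review(day 1) before Launch(day 3); Deploy(day 2) != Review(day 1); Review(day 1) != Launch(day 3); Sync(day 3) != Scope(day 2).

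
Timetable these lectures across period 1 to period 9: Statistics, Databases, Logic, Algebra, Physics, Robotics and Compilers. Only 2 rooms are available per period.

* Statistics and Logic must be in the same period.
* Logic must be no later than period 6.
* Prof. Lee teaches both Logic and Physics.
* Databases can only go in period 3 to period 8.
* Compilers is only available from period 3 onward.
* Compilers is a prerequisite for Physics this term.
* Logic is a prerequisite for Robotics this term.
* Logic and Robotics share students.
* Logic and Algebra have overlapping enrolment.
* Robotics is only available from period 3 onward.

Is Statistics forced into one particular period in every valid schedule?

Statistics can be period 1 (e.g. Algebra -> period 2, Compilers -> period 4, Statistics -> period 1, Physics -> period 5, Databases -> period 3, Logic -> period 1, Robotics -> period 3) or period 2 (e.g. Robotics=period 3; Algebra=period 1; Physics=period 5; Compilers=period 4; Databases=period 3; Statistics=period 2; Logic=period 2).

No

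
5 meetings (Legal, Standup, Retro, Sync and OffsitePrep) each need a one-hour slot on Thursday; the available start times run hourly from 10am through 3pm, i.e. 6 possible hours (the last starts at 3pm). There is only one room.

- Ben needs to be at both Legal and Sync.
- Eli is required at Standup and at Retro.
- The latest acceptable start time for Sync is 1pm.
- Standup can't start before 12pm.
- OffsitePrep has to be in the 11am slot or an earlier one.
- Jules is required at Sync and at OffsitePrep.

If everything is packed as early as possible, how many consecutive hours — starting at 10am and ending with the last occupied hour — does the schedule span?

With at most 1 per hour and 5 meetings, at least 5 hours are needed.
Standup can't be placed before 12pm — that is hour 3 counting from 10am — so the schedule must run through at least 3 hours.
5 works (last occupied hour: 2pm): for example Retro=2pm, Standup=12pm, Legal=1pm, Sync=11am, OffsitePrep=10am.

5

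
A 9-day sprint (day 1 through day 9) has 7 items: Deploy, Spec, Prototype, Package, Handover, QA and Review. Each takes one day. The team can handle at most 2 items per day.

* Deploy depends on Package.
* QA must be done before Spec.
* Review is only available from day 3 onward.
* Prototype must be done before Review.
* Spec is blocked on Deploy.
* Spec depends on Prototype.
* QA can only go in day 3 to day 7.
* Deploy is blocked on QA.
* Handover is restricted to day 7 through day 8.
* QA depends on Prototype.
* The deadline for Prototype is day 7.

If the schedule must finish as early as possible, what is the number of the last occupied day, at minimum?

The precedence chain requires at least 4 distinct days.
With at most 2 per day and 7 tasks, at least 4 days are needed.
Handover can't be placed before day 7, so the schedule must run through at least day 7.
7 works (last occupied day: day 7): for example Prototype in day 1; Handover in day 7; Spec in day 5; Package in day 1; QA in day 3; Deploy in day 4; Review in day 3.

7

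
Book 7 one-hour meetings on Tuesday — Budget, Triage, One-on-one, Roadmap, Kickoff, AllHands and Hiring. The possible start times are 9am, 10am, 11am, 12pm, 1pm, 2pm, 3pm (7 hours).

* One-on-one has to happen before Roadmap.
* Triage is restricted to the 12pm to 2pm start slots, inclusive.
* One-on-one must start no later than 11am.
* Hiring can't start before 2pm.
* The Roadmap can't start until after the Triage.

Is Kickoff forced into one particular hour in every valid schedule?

Kickoff can be 9am (e.g. One-on-one=9am, Hiring=2pm, Budget=9am, Kickoff=9am, Triage=12pm, AllHands=9am, Roadmap=1pm) or 10am (e.g. Budget -> 9am, Roadmap -> 1pm, Triage -> 12pm, AllHands -> 9am, Kickoff -> 10am, Hiring -> 2pm, One-on-one -> 9am).

No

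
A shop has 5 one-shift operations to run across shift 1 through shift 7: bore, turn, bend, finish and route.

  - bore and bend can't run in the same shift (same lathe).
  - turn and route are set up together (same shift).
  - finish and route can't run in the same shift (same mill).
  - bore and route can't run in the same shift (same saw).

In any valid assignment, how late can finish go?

shift 7

finish at shift 7 is achievable: turn -> shift 2, bore -> shift 1, finish -> shift 7, bend -> shift 2, route -> shift 2.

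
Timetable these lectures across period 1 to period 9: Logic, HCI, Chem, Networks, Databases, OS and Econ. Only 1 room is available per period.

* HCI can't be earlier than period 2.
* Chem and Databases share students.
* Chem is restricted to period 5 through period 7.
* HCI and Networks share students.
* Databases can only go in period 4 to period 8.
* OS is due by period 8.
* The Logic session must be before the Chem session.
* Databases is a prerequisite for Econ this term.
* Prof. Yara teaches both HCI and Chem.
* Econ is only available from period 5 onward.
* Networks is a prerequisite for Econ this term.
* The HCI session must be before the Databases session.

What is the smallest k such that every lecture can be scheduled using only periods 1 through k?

7

The precedence chain requires at least 3 distinct periods.
With at most 1 per period and 7 lectures, at least 7 periods are needed.
Chem can't be placed before period 5, so the schedule must run through at least period 5.
7 works (last occupied period: period 7): for example HCI=period 2; Econ=period 5; Chem=period 6; Networks=period 3; Databases=period 4; Logic=period 1; OS=period 7.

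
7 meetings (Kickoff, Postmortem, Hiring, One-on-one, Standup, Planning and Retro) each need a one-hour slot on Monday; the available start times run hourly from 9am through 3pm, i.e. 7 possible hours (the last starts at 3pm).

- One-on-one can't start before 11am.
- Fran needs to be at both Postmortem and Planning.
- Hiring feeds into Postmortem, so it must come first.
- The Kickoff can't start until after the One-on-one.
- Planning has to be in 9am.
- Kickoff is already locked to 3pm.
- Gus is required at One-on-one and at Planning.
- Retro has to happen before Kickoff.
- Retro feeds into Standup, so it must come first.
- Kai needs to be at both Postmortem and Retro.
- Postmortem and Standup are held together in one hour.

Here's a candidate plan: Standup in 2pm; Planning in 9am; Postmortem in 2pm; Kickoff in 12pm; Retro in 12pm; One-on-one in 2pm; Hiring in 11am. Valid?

Hiring feeds into Postmortem, so it must come first — holds.
Fran needs to be at both Postmortem and Planning — holds.
Planning has to be in 9am — holds.
The Kickoff can't start until after the One-on-one — violated.
Gus is required at One-on-one and at Planning — holds.
Kai needs to be at both Postmortem and Retro — holds.
Retro feeds into Standup, so it must come first — holds.
Retro has to happen before Kickoff — violated.
Kickoff is already locked to 3pm — violated.
One-on-one can't start before 11am — holds.
Postmortem and Standup are held together in one hour — holds.

No. Kickoff is already locked to 3pm is not satisfied.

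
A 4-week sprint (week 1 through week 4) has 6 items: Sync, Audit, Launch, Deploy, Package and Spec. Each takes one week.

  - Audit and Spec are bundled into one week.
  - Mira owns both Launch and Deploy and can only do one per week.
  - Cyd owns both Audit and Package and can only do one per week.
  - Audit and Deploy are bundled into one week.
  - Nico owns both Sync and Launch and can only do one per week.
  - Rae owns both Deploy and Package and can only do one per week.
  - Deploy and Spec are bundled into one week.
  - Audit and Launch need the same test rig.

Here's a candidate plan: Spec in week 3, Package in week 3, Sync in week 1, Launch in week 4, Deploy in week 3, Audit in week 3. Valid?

Audit and Deploy are bundled into one week — holds.
Nico owns both Sync and Launch and can only do one per week — holds.
Rae owns both Deploy and Package and can only do one per week — violated.
Cyd owns both Audit and Package and can only do one per week — violated.
Audit and Spec are bundled into one week — holds.
Deploy and Spec are bundled into one week — holds.
Audit and Launch need the same test rig — holds.
Mira owns both Launch and Deploy and can only do one per week — holds.

Invalid. Rae owns both Deploy and Package and can only do one per week.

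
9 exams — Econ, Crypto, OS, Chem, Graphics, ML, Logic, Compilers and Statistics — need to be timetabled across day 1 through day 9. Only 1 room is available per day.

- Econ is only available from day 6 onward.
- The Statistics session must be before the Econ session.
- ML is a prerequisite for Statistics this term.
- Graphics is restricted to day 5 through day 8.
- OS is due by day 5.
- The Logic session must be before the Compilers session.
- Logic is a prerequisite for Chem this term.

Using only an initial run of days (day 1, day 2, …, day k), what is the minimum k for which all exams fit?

The precedence chain requires at least 3 distinct days.
With at most 1 per day and 9 exams, at least 9 days are needed.
Econ can't be placed before day 6, so the schedule must run through at least day 6.
9 works (last occupied day: day 9): for example Statistics -> day 4; OS -> day 1; Logic -> day 2; Chem -> day 7; Econ -> day 6; Compilers -> day 8; Crypto -> day 9; Graphics -> day 5; ML -> day 3.

9 days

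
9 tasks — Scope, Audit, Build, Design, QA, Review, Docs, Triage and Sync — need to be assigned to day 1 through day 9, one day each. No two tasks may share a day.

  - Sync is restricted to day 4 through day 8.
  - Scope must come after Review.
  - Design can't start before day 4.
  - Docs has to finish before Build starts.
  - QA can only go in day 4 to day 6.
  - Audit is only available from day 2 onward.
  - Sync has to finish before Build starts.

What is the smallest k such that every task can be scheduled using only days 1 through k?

The precedence chain requires at least 2 distinct days.
With at most 1 per day and 9 tasks, at least 9 days are needed.
Propagating the time windows through the other constraints, Build can't land before day 5, so the schedule must run through at least day 5.
9 works (last occupied day: day 9): for example Sync -> day 5, Scope -> day 8, QA -> day 4, Triage -> day 9, Docs -> day 3, Build -> day 7, Audit -> day 2, Review -> day 1, Design -> day 6.

9 days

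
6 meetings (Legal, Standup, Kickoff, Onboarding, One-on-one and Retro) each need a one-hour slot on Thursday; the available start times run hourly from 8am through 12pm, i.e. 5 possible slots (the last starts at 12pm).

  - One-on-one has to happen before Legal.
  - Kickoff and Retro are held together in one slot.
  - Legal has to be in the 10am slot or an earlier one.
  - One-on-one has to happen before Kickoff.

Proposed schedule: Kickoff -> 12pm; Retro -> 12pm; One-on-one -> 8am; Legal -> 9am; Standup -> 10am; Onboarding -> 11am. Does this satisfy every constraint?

Yes

Legal has to be in the 10am slot or an earlier one — holds.
One-on-one has to happen before Kickoff — holds.
Kickoff and Retro are held together in one slot — holds.
One-on-one has to happen before Legal — holds.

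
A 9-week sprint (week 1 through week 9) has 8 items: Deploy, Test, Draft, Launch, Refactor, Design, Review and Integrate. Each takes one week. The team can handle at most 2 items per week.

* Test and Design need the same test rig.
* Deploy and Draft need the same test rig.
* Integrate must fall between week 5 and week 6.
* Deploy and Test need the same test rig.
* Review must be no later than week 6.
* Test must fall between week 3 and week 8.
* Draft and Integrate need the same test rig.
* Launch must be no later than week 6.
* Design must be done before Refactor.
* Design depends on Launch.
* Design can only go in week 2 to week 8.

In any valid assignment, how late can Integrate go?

week 6

Integrate is available from week 5; Integrate's own window allows nothing later than week 6.
Integrate at week 6 is achievable: Deploy=week 2, Launch=week 1, Design=week 2, Refactor=week 3, Test=week 3, Draft=week 4, Integrate=week 6, Review=week 1.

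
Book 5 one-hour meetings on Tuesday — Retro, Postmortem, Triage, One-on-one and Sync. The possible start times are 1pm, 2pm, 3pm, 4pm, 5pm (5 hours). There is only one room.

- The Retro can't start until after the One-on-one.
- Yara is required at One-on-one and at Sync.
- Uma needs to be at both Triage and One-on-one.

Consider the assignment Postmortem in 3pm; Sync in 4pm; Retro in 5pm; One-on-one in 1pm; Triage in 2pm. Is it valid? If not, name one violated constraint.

Yes

There is only one room — holds.
The Retro can't start until after the One-on-one — holds.
Uma needs to be at both Triage and One-on-one — holds.
Yara is required at One-on-one and at Sync — holds.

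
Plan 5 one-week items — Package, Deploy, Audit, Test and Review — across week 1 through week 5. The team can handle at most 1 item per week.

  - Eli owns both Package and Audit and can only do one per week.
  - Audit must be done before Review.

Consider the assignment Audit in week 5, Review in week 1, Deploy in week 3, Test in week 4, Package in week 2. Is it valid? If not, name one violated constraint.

The team can handle at most 1 item per week — holds.
Eli owns both Package and Audit and can only do one per week — holds.
Audit must be done before Review — violated.

Invalid. Audit must be done before Review.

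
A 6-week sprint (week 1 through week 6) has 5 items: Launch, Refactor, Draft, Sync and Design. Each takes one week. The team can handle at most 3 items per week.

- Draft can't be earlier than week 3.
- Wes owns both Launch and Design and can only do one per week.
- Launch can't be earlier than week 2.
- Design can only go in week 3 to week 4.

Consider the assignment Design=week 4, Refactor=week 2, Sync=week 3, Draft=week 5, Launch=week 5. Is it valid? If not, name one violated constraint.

Yes

Wes owns both Launch and Design and can only do one per week — holds.
Design can only go in week 3 to week 4 — holds.
The team can handle at most 3 items per week — holds.
Launch can't be earlier than week 2 — holds.
Draft can't be earlier than week 3 — holds.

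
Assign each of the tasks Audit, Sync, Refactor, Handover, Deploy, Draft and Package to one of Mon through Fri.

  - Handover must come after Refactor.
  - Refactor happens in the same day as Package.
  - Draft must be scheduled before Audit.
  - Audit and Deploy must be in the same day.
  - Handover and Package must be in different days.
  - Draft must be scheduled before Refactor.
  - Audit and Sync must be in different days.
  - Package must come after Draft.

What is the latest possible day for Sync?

Fri

Sync at Fri is achievable: Package in Tue; Audit in Tue; Refactor in Tue; Deploy in Tue; Handover in Wed; Sync in Fri; Draft in Mon.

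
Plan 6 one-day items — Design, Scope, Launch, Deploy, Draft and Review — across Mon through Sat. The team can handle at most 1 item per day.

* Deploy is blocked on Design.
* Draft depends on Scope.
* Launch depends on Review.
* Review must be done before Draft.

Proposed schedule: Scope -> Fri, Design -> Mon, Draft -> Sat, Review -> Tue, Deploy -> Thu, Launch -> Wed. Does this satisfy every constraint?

Valid

The team can handle at most 1 item per day — holds.
Deploy is blocked on Design — holds.
Review must be done before Draft — holds.
Draft depends on Scope — holds.
Launch depends on Review — holds.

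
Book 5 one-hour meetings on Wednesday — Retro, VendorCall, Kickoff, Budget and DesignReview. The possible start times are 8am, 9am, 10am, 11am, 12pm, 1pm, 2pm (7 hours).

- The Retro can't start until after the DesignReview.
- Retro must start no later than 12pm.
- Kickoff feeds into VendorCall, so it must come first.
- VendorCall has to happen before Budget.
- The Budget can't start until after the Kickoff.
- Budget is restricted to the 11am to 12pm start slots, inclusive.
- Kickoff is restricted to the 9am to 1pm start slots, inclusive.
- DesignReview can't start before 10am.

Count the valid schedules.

Splitting on Retro: it can be 11am (4), 12pm (8). Listing each branch's schedules as (VendorCall, Kickoff, Budget, DesignReview):
Retro=11am: (10am,9am,11am,10am) (10am,9am,12pm,10am) (11am,9am,12pm,10am) (11am,10am,12pm,10am) — 4.
Retro=12pm: (10am,9am,11am,10am) (10am,9am,11am,11am) (10am,9am,12pm,10am) (10am,9am,12pm,11am) (11am,9am,12pm,10am) (11am,9am,12pm,11am) (11am,10am,12pm,10am) (11am,10am,12pm,11am) — 8.
Summing: 4 + 8 = 12.

12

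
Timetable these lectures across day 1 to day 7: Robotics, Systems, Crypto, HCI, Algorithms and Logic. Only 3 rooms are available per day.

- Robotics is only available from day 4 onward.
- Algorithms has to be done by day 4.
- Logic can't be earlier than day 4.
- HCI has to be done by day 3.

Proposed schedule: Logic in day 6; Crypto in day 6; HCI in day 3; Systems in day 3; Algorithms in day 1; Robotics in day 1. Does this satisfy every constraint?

No — it violates: Robotics is only available from day 4 onward

Logic can't be earlier than day 4 — holds.
Only 3 rooms are available per day — holds.
HCI has to be done by day 3 — holds.
Robotics is only available from day 4 onward — violated.
Algorithms has to be done by day 4 — holds.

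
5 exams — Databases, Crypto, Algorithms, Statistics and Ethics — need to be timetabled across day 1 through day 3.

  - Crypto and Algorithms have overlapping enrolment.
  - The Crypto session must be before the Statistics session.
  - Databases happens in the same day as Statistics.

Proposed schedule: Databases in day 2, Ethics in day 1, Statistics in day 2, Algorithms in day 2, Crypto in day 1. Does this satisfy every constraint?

Yes, all constraints hold

Databases happens in the same day as Statistics — holds.
Crypto and Algorithms have overlapping enrolment — holds.
The Crypto session must be before the Statistics session — holds.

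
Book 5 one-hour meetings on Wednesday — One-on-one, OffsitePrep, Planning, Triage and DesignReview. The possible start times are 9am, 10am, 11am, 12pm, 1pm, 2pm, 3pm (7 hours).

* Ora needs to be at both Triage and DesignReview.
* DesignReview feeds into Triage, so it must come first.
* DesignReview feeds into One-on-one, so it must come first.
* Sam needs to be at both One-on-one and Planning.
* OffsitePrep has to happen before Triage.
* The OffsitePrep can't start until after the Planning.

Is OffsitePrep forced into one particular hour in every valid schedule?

OffsitePrep can be 10am (e.g. OffsitePrep in 10am, One-on-one in 10am, DesignReview in 9am, Triage in 11am, Planning in 9am) or 11am (e.g. One-on-one in 10am; DesignReview in 9am; OffsitePrep in 11am; Triage in 12pm; Planning in 9am).

No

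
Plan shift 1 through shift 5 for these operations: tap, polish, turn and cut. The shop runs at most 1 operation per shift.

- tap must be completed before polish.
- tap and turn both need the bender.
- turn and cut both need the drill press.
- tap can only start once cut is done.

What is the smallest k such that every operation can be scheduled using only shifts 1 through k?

The precedence chain requires at least 3 distinct shifts.
With at most 1 per shift and 4 operations, at least 4 shifts are needed.
4 works (last occupied shift: shift 4): for example cut -> shift 1, polish -> shift 3, tap -> shift 2, turn -> shift 4.

4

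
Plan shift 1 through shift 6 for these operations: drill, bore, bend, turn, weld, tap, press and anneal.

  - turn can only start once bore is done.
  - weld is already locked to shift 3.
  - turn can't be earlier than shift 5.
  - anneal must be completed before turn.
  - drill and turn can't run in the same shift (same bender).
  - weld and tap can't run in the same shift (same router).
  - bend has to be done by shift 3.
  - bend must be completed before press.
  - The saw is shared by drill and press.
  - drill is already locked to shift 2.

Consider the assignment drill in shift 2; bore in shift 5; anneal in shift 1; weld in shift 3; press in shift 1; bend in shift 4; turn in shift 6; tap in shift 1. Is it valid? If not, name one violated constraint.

turn can only start once bore is done — holds.
bend must be completed before press — violated.
bend has to be done by shift 3 — violated.
turn can't be earlier than shift 5 — holds.
drill is already locked to shift 2 — holds.
anneal must be completed before turn — holds.
The saw is shared by drill and press — holds.
drill and turn can't run in the same shift (same bender) — holds.
weld and tap can't run in the same shift (same router) — holds.
weld is already locked to shift 3 — holds.

No. bend must be completed before press is not satisfied.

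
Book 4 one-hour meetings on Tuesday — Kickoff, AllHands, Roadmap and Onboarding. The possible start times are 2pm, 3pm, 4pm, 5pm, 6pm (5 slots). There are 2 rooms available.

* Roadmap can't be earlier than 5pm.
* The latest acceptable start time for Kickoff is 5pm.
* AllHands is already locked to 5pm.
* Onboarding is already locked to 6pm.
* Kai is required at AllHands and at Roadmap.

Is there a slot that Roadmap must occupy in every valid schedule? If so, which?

6pm

Roadmap's window is 5pm–6pm.
AllHands is fixed at 5pm, and Roadmap can't share a slot with AllHands.
So Roadmap must be 6pm.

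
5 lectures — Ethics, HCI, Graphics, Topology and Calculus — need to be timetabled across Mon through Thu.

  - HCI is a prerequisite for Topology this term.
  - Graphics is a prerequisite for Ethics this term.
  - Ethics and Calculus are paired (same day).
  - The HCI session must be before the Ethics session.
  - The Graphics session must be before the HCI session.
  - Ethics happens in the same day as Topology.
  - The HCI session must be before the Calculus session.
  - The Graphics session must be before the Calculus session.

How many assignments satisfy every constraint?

Enumerating: Graphics in Mon; Topology in Wed; Calculus in Wed; HCI in Tue; Ethics in Wed | Graphics in Mon; HCI in Tue; Ethics in Thu; Calculus in Thu; Topology in Thu | HCI=Wed, Ethics=Thu, Topology=Thu, Calculus=Thu, Graphics=Mon | Topology -> Thu; Graphics -> Tue; HCI -> Wed; Calculus -> Thu; Ethics -> Thu.

4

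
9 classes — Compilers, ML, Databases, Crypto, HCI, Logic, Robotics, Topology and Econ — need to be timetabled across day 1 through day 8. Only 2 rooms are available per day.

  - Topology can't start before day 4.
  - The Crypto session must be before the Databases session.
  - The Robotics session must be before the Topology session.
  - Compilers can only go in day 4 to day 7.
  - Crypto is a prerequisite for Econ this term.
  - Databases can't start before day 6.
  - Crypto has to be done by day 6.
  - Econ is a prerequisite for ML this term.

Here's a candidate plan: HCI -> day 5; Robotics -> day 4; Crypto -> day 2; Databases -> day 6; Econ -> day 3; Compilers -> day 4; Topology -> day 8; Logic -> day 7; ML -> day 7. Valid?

Valid

Crypto is a prerequisite for Econ this term — holds.
Databases can't start before day 6 — holds.
Compilers can only go in day 4 to day 7 — holds.
Only 2 rooms are available per day — holds.
Crypto has to be done by day 6 — holds.
The Robotics session must be before the Topology session — holds.
Econ is a prerequisite for ML this term — holds.
Topology can't start before day 4 — holds.
The Crypto session must be before the Databases session — holds.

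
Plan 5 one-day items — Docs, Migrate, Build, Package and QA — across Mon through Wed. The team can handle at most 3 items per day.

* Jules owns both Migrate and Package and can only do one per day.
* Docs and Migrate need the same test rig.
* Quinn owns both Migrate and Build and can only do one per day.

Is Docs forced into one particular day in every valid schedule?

Docs can be Mon (e.g. Migrate=Tue; Docs=Mon; Package=Mon; Build=Mon; QA=Tue) or Tue (e.g. Package=Tue, Docs=Tue, QA=Mon, Build=Tue, Migrate=Mon).

No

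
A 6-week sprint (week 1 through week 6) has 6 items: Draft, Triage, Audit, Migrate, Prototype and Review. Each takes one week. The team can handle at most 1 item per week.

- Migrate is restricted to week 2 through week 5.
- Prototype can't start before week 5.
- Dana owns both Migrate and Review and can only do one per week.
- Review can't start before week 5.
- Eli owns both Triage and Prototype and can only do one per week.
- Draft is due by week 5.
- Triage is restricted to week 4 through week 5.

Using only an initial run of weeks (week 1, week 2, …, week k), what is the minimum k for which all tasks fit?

6 weeks

With at most 1 per week and 6 tasks, at least 6 weeks are needed.
Prototype can't be placed before week 5, so the schedule must run through at least week 5.
6 works (last occupied week: week 6): for example Review in week 6; Migrate in week 2; Draft in week 1; Audit in week 3; Triage in week 4; Prototype in week 5.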